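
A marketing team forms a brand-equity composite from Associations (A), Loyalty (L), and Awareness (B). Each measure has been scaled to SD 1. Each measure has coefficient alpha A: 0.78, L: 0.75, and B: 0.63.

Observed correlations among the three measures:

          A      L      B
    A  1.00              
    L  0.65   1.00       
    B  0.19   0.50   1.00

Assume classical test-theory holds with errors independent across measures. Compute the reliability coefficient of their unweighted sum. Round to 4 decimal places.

0.8521

Var(A+L+B) = 3 + 2·[0.65 + 0.19 + 0.50] = 3 + 2.68 = 5.68.
Under uncorrelated errors the observed covariances equal the true-score covariances, so only the own-variance terms attenuate.
True-score variance = [0.78 + 0.75 + 0.63] + 2.68 = 2.16 + 2.68 = 4.84.
Reliability = 4.84 / 5.68 = 0.8521.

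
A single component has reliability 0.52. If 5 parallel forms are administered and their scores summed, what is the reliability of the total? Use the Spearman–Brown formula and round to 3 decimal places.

ρ_k = kρ / (1 + (k−1)ρ) = 5·0.52 / (1 + 4·0.52) = 2.600 / 3.080 = 0.844.

0.844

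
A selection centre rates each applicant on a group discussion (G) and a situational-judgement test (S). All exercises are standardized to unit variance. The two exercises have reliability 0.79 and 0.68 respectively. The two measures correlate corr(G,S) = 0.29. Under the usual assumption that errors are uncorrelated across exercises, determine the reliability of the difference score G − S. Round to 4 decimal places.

0.6268

Var(G−S) = 1 + 1 − 2·0.29 = 2 − 0.58 = 1.42.
With uncorrelated errors the cross-covariances are all true-score covariance, so they carry over unchanged; only the diagonal terms shrink to ρᵢσᵢ².
True-score variance = [0.79 + 0.68] − 0.58 = 1.47 − 0.58 = 0.89.
Reliability = 0.89 / 1.42 = 0.6268.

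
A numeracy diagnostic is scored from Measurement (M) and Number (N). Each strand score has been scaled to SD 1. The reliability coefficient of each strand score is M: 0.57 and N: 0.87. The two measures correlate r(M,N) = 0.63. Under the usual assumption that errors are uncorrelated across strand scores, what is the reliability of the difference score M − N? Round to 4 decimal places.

0.2432

Var(M−N) = 1 + 1 − 2·0.63 = 2 − 1.26 = 0.74.
Under uncorrelated errors the observed covariances equal the true-score covariances, so only the own-variance terms attenuate.
True-score variance = [0.57 + 0.87] − 1.26 = 1.44 − 1.26 = 0.18.
Reliability = 0.18 / 0.74 = 0.2432.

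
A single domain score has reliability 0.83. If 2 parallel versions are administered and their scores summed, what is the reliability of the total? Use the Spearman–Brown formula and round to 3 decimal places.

ρ_k = kρ / (1 + (k−1)ρ) = 2·0.83 / (1 + 1·0.83) = 1.660 / 1.830 = 0.907.

0.907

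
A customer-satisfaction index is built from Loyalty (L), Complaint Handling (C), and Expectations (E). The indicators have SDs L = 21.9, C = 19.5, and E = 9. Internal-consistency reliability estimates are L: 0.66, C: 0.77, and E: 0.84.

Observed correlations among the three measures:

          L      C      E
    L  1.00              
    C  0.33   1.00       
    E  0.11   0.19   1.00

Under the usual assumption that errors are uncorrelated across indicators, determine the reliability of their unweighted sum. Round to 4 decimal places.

0.8023

Var(L+C+E) = 21.9² + 19.5² + 9² + 2·[21.9·19.5·0.33 + 21.9·9·0.11 + 19.5·9·0.19] = 940.86 + 391.905 = 1332.76.
With uncorrelated errors the cross-covariances are all true-score covariance, so they carry over unchanged; only the diagonal terms shrink to ρᵢσᵢ².
True-score variance = [21.9²·0.66 + 19.5²·0.77 + 9²·0.84] + 391.905 = 677.375 + 391.905 = 1069.28.
Reliability = 1069.28 / 1332.76 = 0.8023.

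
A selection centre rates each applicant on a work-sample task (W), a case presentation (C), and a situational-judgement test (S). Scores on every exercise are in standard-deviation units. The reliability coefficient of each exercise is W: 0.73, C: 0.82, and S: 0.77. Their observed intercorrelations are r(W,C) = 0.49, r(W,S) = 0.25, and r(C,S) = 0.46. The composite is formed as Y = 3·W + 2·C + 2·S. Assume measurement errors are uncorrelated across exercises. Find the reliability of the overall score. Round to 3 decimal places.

0.862

Var(Y) = 3² + 2² + 2² + 2·[6·0.49 + 6·0.25 + 4·0.46] = 17 + 12.56 = 29.56.
With uncorrelated errors the cross-covariances are all true-score covariance, so they carry over unchanged; only the diagonal terms shrink to ρᵢσᵢ².
True-score variance = [3²·0.73 + 2²·0.82 + 2²·0.77] + 12.56 = 12.93 + 12.56 = 25.49.
Reliability = 25.49 / 29.56 = 0.862.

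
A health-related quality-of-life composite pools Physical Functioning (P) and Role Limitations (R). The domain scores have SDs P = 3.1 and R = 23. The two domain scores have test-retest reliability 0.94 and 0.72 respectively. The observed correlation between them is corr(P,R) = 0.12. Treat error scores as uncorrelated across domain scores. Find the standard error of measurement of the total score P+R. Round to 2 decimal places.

12.19

Var(total) = 538.61 + 17.112 = 555.722.
True-score variance = 389.913 + 17.112 = 407.025, so reliability = 0.7324.
Error variance = 555.722 − 407.025 = 148.697; SEM = √148.697 = 12.19.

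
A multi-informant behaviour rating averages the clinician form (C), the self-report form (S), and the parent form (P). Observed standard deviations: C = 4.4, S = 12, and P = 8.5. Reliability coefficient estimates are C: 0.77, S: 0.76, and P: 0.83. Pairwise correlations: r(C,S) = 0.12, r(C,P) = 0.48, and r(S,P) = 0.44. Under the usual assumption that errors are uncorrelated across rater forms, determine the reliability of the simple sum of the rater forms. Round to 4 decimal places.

0.8628

Var(C+S+P) = 4.4² + 12² + 8.5² + 2·[4.4·12·0.12 + 4.4·8.5·0.48 + 12·8.5·0.44] = 235.61 + 138.336 = 373.946.
With uncorrelated errors the cross-covariances are all true-score covariance, so they carry over unchanged; only the diagonal terms shrink to ρᵢσᵢ².
True-score variance = [4.4²·0.77 + 12²·0.76 + 8.5²·0.83] + 138.336 = 184.315 + 138.336 = 322.651.
Reliability = 322.651 / 373.946 = 0.8628.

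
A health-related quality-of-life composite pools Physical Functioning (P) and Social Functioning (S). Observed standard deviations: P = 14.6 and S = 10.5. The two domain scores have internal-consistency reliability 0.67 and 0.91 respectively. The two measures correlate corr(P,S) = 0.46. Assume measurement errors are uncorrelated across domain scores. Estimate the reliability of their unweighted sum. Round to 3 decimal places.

0.827

Var(P+S) = 14.6² + 10.5² + 2·[14.6·10.5·0.46] = 323.41 + 141.036 = 464.446.
With uncorrelated errors the cross-covariances are all true-score covariance, so they carry over unchanged; only the diagonal terms shrink to ρᵢσᵢ².
True-score variance = [14.6²·0.67 + 10.5²·0.91] + 141.036 = 243.145 + 141.036 = 384.181.
Reliability = 384.181 / 464.446 = 0.827.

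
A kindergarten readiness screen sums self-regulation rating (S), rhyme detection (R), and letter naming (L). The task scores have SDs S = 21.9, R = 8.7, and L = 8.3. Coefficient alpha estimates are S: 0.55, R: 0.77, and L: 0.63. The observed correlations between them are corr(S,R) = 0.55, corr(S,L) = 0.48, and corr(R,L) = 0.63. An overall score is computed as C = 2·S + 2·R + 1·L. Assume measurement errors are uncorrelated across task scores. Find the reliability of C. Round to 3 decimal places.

Var(C) = 2²·21.9² + 2²·8.7² + 8.3² + 2·[4·21.9·8.7·0.55 + 2·21.9·8.3·0.48 + 2·8.7·8.3·0.63] = 2290.09 + 1369.3 = 3659.39.
Because errors are independent across components, Cov(Tᵢ,Tⱼ) = Cov(Xᵢ,Xⱼ); the off-diagonal part of the true-score variance is the same as above.
True-score variance = [2²·21.9²·0.55 + 2²·8.7²·0.77 + 8.3²·0.63] + 1369.3 = 1331.67 + 1369.3 = 2700.97.
Reliability = 2700.97 / 3659.39 = 0.738.

0.738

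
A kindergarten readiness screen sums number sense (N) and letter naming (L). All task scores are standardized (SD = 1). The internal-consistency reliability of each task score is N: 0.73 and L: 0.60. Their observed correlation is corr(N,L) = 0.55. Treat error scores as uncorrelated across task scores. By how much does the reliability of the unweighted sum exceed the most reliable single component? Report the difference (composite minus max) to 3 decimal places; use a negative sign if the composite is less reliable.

Var(sum) = 2 + 1.1 = 3.1; true-score variance = 1.33 + 1.1 = 2.43; composite reliability = 0.7839.
Max component reliability = 0.7300.
Difference = 0.7839 − 0.7300 = 0.054.

0.054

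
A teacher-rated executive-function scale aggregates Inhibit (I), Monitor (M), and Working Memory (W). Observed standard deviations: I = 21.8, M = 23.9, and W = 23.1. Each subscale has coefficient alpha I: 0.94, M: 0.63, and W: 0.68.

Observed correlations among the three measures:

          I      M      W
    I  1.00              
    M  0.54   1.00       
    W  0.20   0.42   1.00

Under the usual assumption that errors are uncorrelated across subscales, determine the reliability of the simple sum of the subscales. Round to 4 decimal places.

0.8538

Var(I+M+W) = 21.8² + 23.9² + 23.1² + 2·[21.8·23.9·0.54 + 21.8·23.1·0.20 + 23.9·23.1·0.42] = 1580.06 + 1227.89 = 2807.95.
With uncorrelated errors the cross-covariances are all true-score covariance, so they carry over unchanged; only the diagonal terms shrink to ρᵢσᵢ².
True-score variance = [21.8²·0.94 + 23.9²·0.63 + 23.1²·0.68] + 1227.89 = 1169.44 + 1227.89 = 2397.33.
Reliability = 2397.33 / 2807.95 = 0.8538.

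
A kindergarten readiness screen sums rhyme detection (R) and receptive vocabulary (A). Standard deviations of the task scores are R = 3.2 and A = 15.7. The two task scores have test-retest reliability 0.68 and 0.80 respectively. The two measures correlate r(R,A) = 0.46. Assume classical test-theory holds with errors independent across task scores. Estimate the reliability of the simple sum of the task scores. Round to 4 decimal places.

Var(R+A) = 3.2² + 15.7² + 2·[3.2·15.7·0.46] = 256.73 + 46.2208 = 302.951.
Under uncorrelated errors the observed covariances equal the true-score covariances, so only the own-variance terms attenuate.
True-score variance = [3.2²·0.68 + 15.7²·0.80] + 46.2208 = 204.155 + 46.2208 = 250.376.
Reliability = 250.376 / 302.951 = 0.8265.

0.8265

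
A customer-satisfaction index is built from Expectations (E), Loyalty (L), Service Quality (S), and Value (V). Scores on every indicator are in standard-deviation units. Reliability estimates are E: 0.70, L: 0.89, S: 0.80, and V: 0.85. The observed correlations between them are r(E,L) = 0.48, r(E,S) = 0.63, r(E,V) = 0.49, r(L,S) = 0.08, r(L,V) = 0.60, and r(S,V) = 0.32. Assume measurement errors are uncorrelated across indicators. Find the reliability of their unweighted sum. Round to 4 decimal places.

Var(E+L+S+V) = 4 + 2·[0.48 + 0.63 + 0.49 + 0.08 + 0.60 + 0.32] = 4 + 5.2 = 9.2.
Because errors are independent across components, Cov(Tᵢ,Tⱼ) = Cov(Xᵢ,Xⱼ); the off-diagonal part of the true-score variance is the same as above.
True-score variance = [0.70 + 0.89 + 0.80 + 0.85] + 5.2 = 3.24 + 5.2 = 8.44.
Reliability = 8.44 / 9.2 = 0.9174.

0.9174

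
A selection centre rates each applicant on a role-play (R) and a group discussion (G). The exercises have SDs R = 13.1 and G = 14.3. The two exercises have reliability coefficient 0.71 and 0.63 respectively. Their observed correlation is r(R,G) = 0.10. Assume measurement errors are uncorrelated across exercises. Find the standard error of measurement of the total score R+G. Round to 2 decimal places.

Var(total) = 376.1 + 37.466 = 413.566.
True-score variance = 250.672 + 37.466 = 288.138, so reliability = 0.6967.
Error variance = 413.566 − 288.138 = 125.428; SEM = √125.428 = 11.20.

11.20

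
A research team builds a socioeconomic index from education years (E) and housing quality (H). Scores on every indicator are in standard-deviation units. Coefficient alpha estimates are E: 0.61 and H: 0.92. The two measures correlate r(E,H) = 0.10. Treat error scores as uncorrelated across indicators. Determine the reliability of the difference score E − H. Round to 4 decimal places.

0.7389

Var(E−H) = 1 + 1 − 2·0.10 = 2 − 0.2 = 1.8.
Because errors are independent across components, Cov(Tᵢ,Tⱼ) = Cov(Xᵢ,Xⱼ); the off-diagonal part of the true-score variance is the same as above.
True-score variance = [0.61 + 0.92] − 0.2 = 1.53 − 0.2 = 1.33.
Reliability = 1.33 / 1.8 = 0.7389.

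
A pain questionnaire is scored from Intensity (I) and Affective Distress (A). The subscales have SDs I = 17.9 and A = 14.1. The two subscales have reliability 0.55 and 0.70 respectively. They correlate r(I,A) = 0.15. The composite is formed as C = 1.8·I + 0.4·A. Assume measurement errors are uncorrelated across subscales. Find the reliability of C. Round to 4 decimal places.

0.5761

Var(C) = 1.8²·17.9² + 0.4²·14.1² + 2·[0.72·17.9·14.1·0.15] = 1069.94 + 54.5162 = 1124.45.
Under uncorrelated errors the observed covariances equal the true-score covariances, so only the own-variance terms attenuate.
True-score variance = [1.8²·17.9²·0.55 + 0.4²·14.1²·0.70] + 54.5162 = 593.237 + 54.5162 = 647.754.
Reliability = 647.754 / 1124.45 = 0.5761.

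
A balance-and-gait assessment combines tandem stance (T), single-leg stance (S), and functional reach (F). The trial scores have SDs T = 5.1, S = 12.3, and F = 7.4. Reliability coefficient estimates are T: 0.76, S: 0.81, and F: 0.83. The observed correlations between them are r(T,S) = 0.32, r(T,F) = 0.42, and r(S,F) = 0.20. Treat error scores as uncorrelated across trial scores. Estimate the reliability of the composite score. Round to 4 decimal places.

Var(T+S+F) = 5.1² + 12.3² + 7.4² + 2·[5.1·12.3·0.32 + 5.1·7.4·0.42 + 12.3·7.4·0.20] = 232.06 + 108.257 = 340.317.
Because errors are independent across components, Cov(Tᵢ,Tⱼ) = Cov(Xᵢ,Xⱼ); the off-diagonal part of the true-score variance is the same as above.
True-score variance = [5.1²·0.76 + 12.3²·0.81 + 7.4²·0.83] + 108.257 = 187.763 + 108.257 = 296.02.
Reliability = 296.02 / 340.317 = 0.8698.

0.8698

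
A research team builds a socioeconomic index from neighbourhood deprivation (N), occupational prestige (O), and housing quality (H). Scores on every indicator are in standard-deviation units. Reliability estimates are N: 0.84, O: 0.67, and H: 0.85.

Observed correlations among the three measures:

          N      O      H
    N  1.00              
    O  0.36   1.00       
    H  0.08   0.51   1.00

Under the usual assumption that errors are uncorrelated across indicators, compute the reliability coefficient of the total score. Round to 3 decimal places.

0.869

Var(N+O+H) = 3 + 2·[0.36 + 0.08 + 0.51] = 3 + 1.9 = 4.9.
Because errors are independent across components, Cov(Tᵢ,Tⱼ) = Cov(Xᵢ,Xⱼ); the off-diagonal part of the true-score variance is the same as above.
True-score variance = [0.84 + 0.67 + 0.85] + 1.9 = 2.36 + 1.9 = 4.26.
Reliability = 4.26 / 4.9 = 0.869.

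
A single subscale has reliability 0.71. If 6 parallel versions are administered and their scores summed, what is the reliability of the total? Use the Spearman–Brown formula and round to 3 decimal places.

0.936

ρ_k = kρ / (1 + (k−1)ρ) = 6·0.71 / (1 + 5·0.71) = 4.260 / 4.550 = 0.936.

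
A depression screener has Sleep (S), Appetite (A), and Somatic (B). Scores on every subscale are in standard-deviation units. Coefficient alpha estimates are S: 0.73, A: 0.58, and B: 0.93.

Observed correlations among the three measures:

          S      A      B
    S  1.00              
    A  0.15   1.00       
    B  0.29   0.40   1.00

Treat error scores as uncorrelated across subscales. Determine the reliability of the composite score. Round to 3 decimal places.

0.838

Var(S+A+B) = 3 + 2·[0.15 + 0.29 + 0.40] = 3 + 1.68 = 4.68.
Because errors are independent across components, Cov(Tᵢ,Tⱼ) = Cov(Xᵢ,Xⱼ); the off-diagonal part of the true-score variance is the same as above.
True-score variance = [0.73 + 0.58 + 0.93] + 1.68 = 2.24 + 1.68 = 3.92.
Reliability = 3.92 / 4.68 = 0.838.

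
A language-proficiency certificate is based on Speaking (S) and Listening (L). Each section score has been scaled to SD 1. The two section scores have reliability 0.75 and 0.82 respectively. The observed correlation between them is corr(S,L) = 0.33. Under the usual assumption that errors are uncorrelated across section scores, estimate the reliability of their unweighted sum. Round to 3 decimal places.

0.838

Var(S+L) = 2 + 2·[0.33] = 2 + 0.66 = 2.66.
Because errors are independent across components, Cov(Tᵢ,Tⱼ) = Cov(Xᵢ,Xⱼ); the off-diagonal part of the true-score variance is the same as above.
True-score variance = [0.75 + 0.82] + 0.66 = 1.57 + 0.66 = 2.23.
Reliability = 2.23 / 2.66 = 0.838.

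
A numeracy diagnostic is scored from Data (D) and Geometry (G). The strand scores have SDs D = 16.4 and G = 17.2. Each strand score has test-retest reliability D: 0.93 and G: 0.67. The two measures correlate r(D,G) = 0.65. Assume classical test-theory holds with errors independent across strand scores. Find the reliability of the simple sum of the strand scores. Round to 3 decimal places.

Var(D+G) = 16.4² + 17.2² + 2·[16.4·17.2·0.65] = 564.8 + 366.704 = 931.504.
Under uncorrelated errors the observed covariances equal the true-score covariances, so only the own-variance terms attenuate.
True-score variance = [16.4²·0.93 + 17.2²·0.67] + 366.704 = 448.346 + 366.704 = 815.05.
Reliability = 815.05 / 931.504 = 0.875.

0.875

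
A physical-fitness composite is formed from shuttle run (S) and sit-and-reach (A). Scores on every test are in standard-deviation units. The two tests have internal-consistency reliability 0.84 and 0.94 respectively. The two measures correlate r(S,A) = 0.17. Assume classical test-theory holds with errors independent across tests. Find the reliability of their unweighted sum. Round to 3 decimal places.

0.906

Var(S+A) = 2 + 2·[0.17] = 2 + 0.34 = 2.34.
With uncorrelated errors the cross-covariances are all true-score covariance, so they carry over unchanged; only the diagonal terms shrink to ρᵢσᵢ².
True-score variance = [0.84 + 0.94] + 0.34 = 1.78 + 0.34 = 2.12.
Reliability = 2.12 / 2.34 = 0.906.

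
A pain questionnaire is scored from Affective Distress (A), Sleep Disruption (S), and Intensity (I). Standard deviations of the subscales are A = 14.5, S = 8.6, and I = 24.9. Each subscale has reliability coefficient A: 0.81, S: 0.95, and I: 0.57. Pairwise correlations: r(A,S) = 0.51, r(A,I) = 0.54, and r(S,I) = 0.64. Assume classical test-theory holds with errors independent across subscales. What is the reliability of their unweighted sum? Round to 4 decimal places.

0.8170

Var(A+S+I) = 14.5² + 8.6² + 24.9² + 2·[14.5·8.6·0.51 + 14.5·24.9·0.54 + 8.6·24.9·0.64] = 904.22 + 791.227 = 1695.45.
With uncorrelated errors the cross-covariances are all true-score covariance, so they carry over unchanged; only the diagonal terms shrink to ρᵢσᵢ².
True-score variance = [14.5²·0.81 + 8.6²·0.95 + 24.9²·0.57] + 791.227 = 593.97 + 791.227 = 1385.2.
Reliability = 1385.2 / 1695.45 = 0.8170.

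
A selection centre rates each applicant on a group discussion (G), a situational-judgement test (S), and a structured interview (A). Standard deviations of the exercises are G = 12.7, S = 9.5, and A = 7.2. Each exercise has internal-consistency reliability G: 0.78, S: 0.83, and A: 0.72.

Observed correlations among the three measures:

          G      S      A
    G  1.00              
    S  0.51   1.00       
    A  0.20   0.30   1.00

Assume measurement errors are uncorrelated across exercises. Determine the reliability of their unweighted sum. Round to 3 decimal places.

0.870

Var(G+S+A) = 12.7² + 9.5² + 7.2² + 2·[12.7·9.5·0.51 + 12.7·7.2·0.20 + 9.5·7.2·0.30] = 303.38 + 200.679 = 504.059.
Because errors are independent across components, Cov(Tᵢ,Tⱼ) = Cov(Xᵢ,Xⱼ); the off-diagonal part of the true-score variance is the same as above.
True-score variance = [12.7²·0.78 + 9.5²·0.83 + 7.2²·0.72] + 200.679 = 238.038 + 200.679 = 438.717.
Reliability = 438.717 / 504.059 = 0.870.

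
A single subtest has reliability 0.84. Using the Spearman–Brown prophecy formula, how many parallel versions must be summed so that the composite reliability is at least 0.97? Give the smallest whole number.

7

k ≥ ρ*(1−ρ₁)/(ρ₁(1−ρ*)) = 0.97·0.16 / (0.84·0.03) = 6.159.
Smallest integer k = 7.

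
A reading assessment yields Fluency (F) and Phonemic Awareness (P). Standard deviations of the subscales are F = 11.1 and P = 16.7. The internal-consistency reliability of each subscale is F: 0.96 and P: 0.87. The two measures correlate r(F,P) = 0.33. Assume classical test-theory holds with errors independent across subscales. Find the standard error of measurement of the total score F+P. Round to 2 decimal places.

Var(total) = 402.1 + 122.344 = 524.444.
True-score variance = 360.916 + 122.344 = 483.26, so reliability = 0.9215.
Error variance = 524.444 − 483.26 = 41.1841; SEM = √41.1841 = 6.42.

6.42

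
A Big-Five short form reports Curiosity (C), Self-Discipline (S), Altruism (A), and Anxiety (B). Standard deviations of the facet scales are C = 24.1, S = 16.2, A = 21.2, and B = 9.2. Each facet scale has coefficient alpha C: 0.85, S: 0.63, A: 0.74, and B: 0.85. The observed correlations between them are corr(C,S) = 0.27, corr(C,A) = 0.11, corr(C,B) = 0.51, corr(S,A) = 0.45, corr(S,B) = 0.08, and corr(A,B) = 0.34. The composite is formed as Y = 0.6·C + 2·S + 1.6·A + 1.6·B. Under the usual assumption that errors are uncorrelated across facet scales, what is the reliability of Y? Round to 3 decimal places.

Var(Y) = 0.6²·24.1² + 2²·16.2² + 1.6²·21.2² + 1.6²·9.2² + 2·[1.2·24.1·16.2·0.27 + 0.96·24.1·21.2·0.11 + 0.96·24.1·9.2·0.51 + 3.2·16.2·21.2·0.45 + 3.2·16.2·9.2·0.08 + 2.56·21.2·9.2·0.34] = 2626.1 + 1982.95 = 4609.04.
Under uncorrelated errors the observed covariances equal the true-score covariances, so only the own-variance terms attenuate.
True-score variance = [0.6²·24.1²·0.85 + 2²·16.2²·0.63 + 1.6²·21.2²·0.74 + 1.6²·9.2²·0.85] + 1982.95 = 1874.67 + 1982.95 = 3857.62.
Reliability = 3857.62 / 4609.04 = 0.837.

0.837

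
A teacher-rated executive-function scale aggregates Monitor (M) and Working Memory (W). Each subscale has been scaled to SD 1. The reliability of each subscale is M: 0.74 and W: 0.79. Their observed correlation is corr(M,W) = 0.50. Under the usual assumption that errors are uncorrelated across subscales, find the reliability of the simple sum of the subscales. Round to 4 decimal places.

0.8433

Var(M+W) = 2 + 2·[0.50] = 2 + 1 = 3.
Because errors are independent across components, Cov(Tᵢ,Tⱼ) = Cov(Xᵢ,Xⱼ); the off-diagonal part of the true-score variance is the same as above.
True-score variance = [0.74 + 0.79] + 1 = 1.53 + 1 = 2.53.
Reliability = 2.53 / 3 = 0.8433.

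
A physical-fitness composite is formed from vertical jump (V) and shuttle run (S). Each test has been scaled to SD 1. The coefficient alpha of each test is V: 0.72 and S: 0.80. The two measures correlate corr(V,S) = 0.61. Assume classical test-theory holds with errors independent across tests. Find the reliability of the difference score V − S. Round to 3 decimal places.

0.385

Var(V−S) = 1 + 1 − 2·0.61 = 2 − 1.22 = 0.78.
With uncorrelated errors the cross-covariances are all true-score covariance, so they carry over unchanged; only the diagonal terms shrink to ρᵢσᵢ².
True-score variance = [0.72 + 0.80] − 1.22 = 1.52 − 1.22 = 0.3.
Reliability = 0.3 / 0.78 = 0.385.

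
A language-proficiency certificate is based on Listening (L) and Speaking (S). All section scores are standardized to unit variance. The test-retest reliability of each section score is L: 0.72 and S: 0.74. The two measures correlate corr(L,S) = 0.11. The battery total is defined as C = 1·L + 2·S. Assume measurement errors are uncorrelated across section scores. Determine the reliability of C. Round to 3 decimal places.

Var(C) = 1 + 2² + 2·[2·0.11] = 5 + 0.44 = 5.44.
With uncorrelated errors the cross-covariances are all true-score covariance, so they carry over unchanged; only the diagonal terms shrink to ρᵢσᵢ².
True-score variance = [0.72 + 2²·0.74] + 0.44 = 3.68 + 0.44 = 4.12.
Reliability = 4.12 / 5.44 = 0.757.

0.757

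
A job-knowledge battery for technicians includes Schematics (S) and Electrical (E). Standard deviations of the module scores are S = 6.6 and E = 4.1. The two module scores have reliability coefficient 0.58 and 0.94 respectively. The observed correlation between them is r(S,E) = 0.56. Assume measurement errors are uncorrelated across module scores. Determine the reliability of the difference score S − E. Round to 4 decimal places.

Var(S−E) = 6.6² + 4.1² − 2·6.6·4.1·0.56 = 60.37 − 30.3072 = 30.0628.
Under uncorrelated errors the observed covariances equal the true-score covariances, so only the own-variance terms attenuate.
True-score variance = [6.6²·0.58 + 4.1²·0.94] − 30.3072 = 41.0662 − 30.3072 = 10.759.
Reliability = 10.759 / 30.0628 = 0.3579.

0.3579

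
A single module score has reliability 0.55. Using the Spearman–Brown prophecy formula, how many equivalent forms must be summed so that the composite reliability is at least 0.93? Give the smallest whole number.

k ≥ ρ*(1−ρ₁)/(ρ₁(1−ρ*)) = 0.93·0.45 / (0.55·0.07) = 10.870.
Smallest integer k = 11.

11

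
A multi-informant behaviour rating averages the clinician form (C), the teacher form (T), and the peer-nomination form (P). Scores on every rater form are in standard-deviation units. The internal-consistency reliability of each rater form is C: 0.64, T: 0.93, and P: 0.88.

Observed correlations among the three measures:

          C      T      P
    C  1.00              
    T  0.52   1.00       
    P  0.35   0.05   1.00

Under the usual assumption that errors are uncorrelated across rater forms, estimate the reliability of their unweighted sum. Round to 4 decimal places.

Var(C+T+P) = 3 + 2·[0.52 + 0.35 + 0.05] = 3 + 1.84 = 4.84.
Because errors are independent across components, Cov(Tᵢ,Tⱼ) = Cov(Xᵢ,Xⱼ); the off-diagonal part of the true-score variance is the same as above.
True-score variance = [0.64 + 0.93 + 0.88] + 1.84 = 2.45 + 1.84 = 4.29.
Reliability = 4.29 / 4.84 = 0.8864.

0.8864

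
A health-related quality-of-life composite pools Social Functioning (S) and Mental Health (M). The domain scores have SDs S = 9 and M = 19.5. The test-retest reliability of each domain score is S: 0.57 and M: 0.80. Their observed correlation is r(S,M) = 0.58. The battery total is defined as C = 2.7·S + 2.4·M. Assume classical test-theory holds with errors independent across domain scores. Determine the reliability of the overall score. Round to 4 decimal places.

0.8312

Var(C) = 2.7²·9² + 2.4²·19.5² + 2·[6.48·9·19.5·0.58] = 2780.73 + 1319.2 = 4099.93.
Under uncorrelated errors the observed covariances equal the true-score covariances, so only the own-variance terms attenuate.
True-score variance = [2.7²·9²·0.57 + 2.4²·19.5²·0.80] + 1319.2 = 2088.77 + 1319.2 = 3407.97.
Reliability = 3407.97 / 4099.93 = 0.8312.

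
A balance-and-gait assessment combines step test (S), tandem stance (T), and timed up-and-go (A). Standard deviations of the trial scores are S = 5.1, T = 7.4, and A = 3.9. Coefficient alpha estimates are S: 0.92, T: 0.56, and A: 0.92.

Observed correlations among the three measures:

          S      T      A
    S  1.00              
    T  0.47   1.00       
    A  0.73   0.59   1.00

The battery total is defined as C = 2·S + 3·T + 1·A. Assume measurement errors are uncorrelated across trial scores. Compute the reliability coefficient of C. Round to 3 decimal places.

Var(C) = 2²·5.1² + 3²·7.4² + 3.9² + 2·[6·5.1·7.4·0.47 + 2·5.1·3.9·0.73 + 3·7.4·3.9·0.59] = 612.09 + 373.097 = 985.187.
Under uncorrelated errors the observed covariances equal the true-score covariances, so only the own-variance terms attenuate.
True-score variance = [2²·5.1²·0.92 + 3²·7.4²·0.56 + 3.9²·0.92] + 373.097 = 385.7 + 373.097 = 758.797.
Reliability = 758.797 / 985.187 = 0.770.

0.770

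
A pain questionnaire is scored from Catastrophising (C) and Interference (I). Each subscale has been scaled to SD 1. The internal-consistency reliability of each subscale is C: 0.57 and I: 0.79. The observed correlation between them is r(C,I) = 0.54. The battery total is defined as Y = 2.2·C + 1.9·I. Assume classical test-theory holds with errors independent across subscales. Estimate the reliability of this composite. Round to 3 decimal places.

0.781

Var(Y) = 2.2² + 1.9² + 2·[4.18·0.54] = 8.45 + 4.5144 = 12.9644.
With uncorrelated errors the cross-covariances are all true-score covariance, so they carry over unchanged; only the diagonal terms shrink to ρᵢσᵢ².
True-score variance = [2.2²·0.57 + 1.9²·0.79] + 4.5144 = 5.6107 + 4.5144 = 10.1251.
Reliability = 10.1251 / 12.9644 = 0.781.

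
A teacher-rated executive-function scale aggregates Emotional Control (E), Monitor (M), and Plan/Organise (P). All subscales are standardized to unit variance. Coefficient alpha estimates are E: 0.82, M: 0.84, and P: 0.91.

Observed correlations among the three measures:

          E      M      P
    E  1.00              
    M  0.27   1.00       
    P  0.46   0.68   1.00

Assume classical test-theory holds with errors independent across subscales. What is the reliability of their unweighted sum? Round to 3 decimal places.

Var(E+M+P) = 3 + 2·[0.27 + 0.46 + 0.68] = 3 + 2.82 = 5.82.
Under uncorrelated errors the observed covariances equal the true-score covariances, so only the own-variance terms attenuate.
True-score variance = [0.82 + 0.84 + 0.91] + 2.82 = 2.57 + 2.82 = 5.39.
Reliability = 5.39 / 5.82 = 0.926.

0.926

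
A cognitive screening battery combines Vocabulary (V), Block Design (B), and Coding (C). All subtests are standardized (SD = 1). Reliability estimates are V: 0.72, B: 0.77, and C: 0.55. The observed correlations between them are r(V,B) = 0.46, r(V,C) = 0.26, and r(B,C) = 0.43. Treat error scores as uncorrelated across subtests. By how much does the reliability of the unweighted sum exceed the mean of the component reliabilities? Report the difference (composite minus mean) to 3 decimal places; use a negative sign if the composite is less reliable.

0.139

Var(sum) = 3 + 2.3 = 5.3; true-score variance = 2.04 + 2.3 = 4.34; composite reliability = 0.8189.
Mean component reliability = 0.6800.
Difference = 0.8189 − 0.6800 = 0.139.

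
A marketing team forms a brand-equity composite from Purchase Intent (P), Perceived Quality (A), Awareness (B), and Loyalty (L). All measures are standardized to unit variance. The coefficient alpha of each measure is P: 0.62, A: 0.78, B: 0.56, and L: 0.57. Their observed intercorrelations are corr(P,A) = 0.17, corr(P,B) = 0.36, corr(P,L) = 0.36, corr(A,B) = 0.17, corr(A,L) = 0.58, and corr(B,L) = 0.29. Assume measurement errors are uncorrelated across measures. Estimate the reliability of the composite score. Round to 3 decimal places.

Var(P+A+B+L) = 4 + 2·[0.17 + 0.36 + 0.36 + 0.17 + 0.58 + 0.29] = 4 + 3.86 = 7.86.
Under uncorrelated errors the observed covariances equal the true-score covariances, so only the own-variance terms attenuate.
True-score variance = [0.62 + 0.78 + 0.56 + 0.57] + 3.86 = 2.53 + 3.86 = 6.39.
Reliability = 6.39 / 7.86 = 0.813.

0.813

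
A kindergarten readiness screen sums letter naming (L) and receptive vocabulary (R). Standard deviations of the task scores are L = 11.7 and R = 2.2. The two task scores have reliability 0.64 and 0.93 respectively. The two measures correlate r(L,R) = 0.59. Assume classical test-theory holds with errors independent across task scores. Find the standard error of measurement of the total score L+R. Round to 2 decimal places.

Var(total) = 141.73 + 30.3732 = 172.103.
True-score variance = 92.1108 + 30.3732 = 122.484, so reliability = 0.7117.
Error variance = 172.103 − 122.484 = 49.6192; SEM = √49.6192 = 7.04.

7.04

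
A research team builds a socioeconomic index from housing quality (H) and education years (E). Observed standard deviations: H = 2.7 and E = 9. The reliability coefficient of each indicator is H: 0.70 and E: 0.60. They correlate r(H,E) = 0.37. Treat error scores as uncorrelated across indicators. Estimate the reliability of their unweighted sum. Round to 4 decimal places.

Var(H+E) = 2.7² + 9² + 2·[2.7·9·0.37] = 88.29 + 17.982 = 106.272.
With uncorrelated errors the cross-covariances are all true-score covariance, so they carry over unchanged; only the diagonal terms shrink to ρᵢσᵢ².
True-score variance = [2.7²·0.70 + 9²·0.60] + 17.982 = 53.703 + 17.982 = 71.685.
Reliability = 71.685 / 106.272 = 0.6745.

0.6745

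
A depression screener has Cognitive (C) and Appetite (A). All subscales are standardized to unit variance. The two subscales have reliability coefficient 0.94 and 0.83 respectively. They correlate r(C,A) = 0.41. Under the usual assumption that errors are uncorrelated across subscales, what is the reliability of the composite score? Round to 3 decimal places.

Var(C+A) = 2 + 2·[0.41] = 2 + 0.82 = 2.82.
With uncorrelated errors the cross-covariances are all true-score covariance, so they carry over unchanged; only the diagonal terms shrink to ρᵢσᵢ².
True-score variance = [0.94 + 0.83] + 0.82 = 1.77 + 0.82 = 2.59.
Reliability = 2.59 / 2.82 = 0.918.

0.918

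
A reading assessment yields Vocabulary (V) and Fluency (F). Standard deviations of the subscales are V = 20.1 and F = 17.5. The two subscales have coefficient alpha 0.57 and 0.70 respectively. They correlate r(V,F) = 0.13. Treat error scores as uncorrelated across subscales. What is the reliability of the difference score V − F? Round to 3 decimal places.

0.571

Var(V−F) = 20.1² + 17.5² − 2·20.1·17.5·0.13 = 710.26 − 91.455 = 618.805.
With uncorrelated errors the cross-covariances are all true-score covariance, so they carry over unchanged; only the diagonal terms shrink to ρᵢσᵢ².
True-score variance = [20.1²·0.57 + 17.5²·0.70] − 91.455 = 444.661 − 91.455 = 353.206.
Reliability = 353.206 / 618.805 = 0.571.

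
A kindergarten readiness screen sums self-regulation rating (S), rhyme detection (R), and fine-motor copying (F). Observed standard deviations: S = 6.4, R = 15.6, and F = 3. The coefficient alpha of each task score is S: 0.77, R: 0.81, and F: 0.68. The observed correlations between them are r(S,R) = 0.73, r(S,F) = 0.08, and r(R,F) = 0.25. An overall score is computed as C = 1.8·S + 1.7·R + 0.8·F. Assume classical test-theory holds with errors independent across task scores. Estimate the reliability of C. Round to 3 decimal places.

Var(C) = 1.8²·6.4² + 1.7²·15.6² + 0.8²·3² + 2·[3.06·6.4·15.6·0.73 + 1.44·6.4·3·0.08 + 1.36·15.6·3·0.25] = 841.781 + 482.293 = 1324.07.
Under uncorrelated errors the observed covariances equal the true-score covariances, so only the own-variance terms attenuate.
True-score variance = [1.8²·6.4²·0.77 + 1.7²·15.6²·0.81 + 0.8²·3²·0.68] + 482.293 = 675.785 + 482.293 = 1158.08.
Reliability = 1158.08 / 1324.07 = 0.875.

0.875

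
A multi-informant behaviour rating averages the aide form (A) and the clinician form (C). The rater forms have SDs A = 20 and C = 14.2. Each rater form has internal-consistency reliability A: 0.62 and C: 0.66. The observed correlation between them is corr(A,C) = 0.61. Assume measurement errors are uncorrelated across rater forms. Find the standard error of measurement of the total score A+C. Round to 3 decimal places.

Var(total) = 601.64 + 346.48 = 948.12.
True-score variance = 381.082 + 346.48 = 727.562, so reliability = 0.7674.
Error variance = 948.12 − 727.562 = 220.558; SEM = √220.558 = 14.851.

14.851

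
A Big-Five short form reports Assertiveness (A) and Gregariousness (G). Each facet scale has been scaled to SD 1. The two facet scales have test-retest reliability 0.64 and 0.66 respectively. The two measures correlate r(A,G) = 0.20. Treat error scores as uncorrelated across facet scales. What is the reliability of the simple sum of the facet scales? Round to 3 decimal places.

0.708

Var(A+G) = 2 + 2·[0.20] = 2 + 0.4 = 2.4.
Because errors are independent across components, Cov(Tᵢ,Tⱼ) = Cov(Xᵢ,Xⱼ); the off-diagonal part of the true-score variance is the same as above.
True-score variance = [0.64 + 0.66] + 0.4 = 1.3 + 0.4 = 1.7.
Reliability = 1.7 / 2.4 = 0.708.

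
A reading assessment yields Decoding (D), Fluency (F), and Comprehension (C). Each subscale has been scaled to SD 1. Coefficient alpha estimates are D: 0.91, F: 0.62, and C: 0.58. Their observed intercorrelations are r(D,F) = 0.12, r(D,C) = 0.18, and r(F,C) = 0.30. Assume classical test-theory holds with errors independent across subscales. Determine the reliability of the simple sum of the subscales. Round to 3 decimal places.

0.788

Var(D+F+C) = 3 + 2·[0.12 + 0.18 + 0.30] = 3 + 1.2 = 4.2.
Because errors are independent across components, Cov(Tᵢ,Tⱼ) = Cov(Xᵢ,Xⱼ); the off-diagonal part of the true-score variance is the same as above.
True-score variance = [0.91 + 0.62 + 0.58] + 1.2 = 2.11 + 1.2 = 3.31.
Reliability = 3.31 / 4.2 = 0.788.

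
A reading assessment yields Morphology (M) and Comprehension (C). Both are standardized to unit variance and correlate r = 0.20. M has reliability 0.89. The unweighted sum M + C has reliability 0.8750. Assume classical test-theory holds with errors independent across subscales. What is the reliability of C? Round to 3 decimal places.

Var(M+C) = 2 + 2·0.20 = 2.400.
True-score variance = ρ_M + ρ_C + 2·0.20, so 0.8750 = (0.89 + ρ_C + 0.40) / 2.400.
ρ_C = 0.8750·2.400 − 0.89 − 0.40 = 0.810.

0.810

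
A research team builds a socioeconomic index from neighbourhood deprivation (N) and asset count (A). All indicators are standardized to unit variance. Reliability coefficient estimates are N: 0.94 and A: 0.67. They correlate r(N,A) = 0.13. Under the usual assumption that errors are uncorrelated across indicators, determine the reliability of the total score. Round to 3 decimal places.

0.827

Var(N+A) = 2 + 2·[0.13] = 2 + 0.26 = 2.26.
Under uncorrelated errors the observed covariances equal the true-score covariances, so only the own-variance terms attenuate.
True-score variance = [0.94 + 0.67] + 0.26 = 1.61 + 0.26 = 1.87.
Reliability = 1.87 / 2.26 = 0.827.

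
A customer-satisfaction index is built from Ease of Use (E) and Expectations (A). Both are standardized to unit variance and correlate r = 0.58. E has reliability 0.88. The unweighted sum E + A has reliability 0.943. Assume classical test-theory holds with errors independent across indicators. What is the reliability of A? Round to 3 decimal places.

0.940

Var(E+A) = 2 + 2·0.58 = 3.160.
True-score variance = ρ_E + ρ_A + 2·0.58, so 0.943 = (0.88 + ρ_A + 1.16) / 3.160.
ρ_A = 0.943·3.160 − 0.88 − 1.16 = 0.940.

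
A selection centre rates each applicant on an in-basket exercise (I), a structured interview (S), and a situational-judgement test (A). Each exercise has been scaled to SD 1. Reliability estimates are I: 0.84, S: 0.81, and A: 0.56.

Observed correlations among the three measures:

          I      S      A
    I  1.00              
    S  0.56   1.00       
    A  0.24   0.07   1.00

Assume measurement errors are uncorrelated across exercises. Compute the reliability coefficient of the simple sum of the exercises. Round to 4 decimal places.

0.8333

Var(I+S+A) = 3 + 2·[0.56 + 0.24 + 0.07] = 3 + 1.74 = 4.74.
Under uncorrelated errors the observed covariances equal the true-score covariances, so only the own-variance terms attenuate.
True-score variance = [0.84 + 0.81 + 0.56] + 1.74 = 2.21 + 1.74 = 3.95.
Reliability = 3.95 / 4.74 = 0.8333.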